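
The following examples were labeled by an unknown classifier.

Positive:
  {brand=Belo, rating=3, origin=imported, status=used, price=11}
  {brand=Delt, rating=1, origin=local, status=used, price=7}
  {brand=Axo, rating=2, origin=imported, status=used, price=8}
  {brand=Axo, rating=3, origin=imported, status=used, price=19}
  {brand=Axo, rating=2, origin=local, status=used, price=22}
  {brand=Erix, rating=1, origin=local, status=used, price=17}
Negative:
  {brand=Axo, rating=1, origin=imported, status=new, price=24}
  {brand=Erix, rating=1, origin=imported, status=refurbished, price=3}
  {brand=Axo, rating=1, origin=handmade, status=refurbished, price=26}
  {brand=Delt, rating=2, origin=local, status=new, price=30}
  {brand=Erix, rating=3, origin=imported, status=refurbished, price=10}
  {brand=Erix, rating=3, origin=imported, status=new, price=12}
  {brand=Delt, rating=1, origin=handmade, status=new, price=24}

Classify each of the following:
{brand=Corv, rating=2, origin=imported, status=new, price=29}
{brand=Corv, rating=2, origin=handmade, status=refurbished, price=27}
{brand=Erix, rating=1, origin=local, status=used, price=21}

The classifier is using: status is used.
{brand=Corv, rating=2, origin=imported, status=new, price=29} → status is new → Negative. {brand=Corv, rating=2, origin=handmade, status=refurbished, price=27} → status is refurbished → Negative. {brand=Erix, rating=1, origin=local, status=used, price=21} → status is used → Positive.

Negative, Negative, Positive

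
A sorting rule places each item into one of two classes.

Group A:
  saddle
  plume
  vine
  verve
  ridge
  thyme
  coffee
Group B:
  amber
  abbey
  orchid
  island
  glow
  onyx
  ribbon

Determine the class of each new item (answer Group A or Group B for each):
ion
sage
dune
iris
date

Group B, Group A, Group A, Group B, Group A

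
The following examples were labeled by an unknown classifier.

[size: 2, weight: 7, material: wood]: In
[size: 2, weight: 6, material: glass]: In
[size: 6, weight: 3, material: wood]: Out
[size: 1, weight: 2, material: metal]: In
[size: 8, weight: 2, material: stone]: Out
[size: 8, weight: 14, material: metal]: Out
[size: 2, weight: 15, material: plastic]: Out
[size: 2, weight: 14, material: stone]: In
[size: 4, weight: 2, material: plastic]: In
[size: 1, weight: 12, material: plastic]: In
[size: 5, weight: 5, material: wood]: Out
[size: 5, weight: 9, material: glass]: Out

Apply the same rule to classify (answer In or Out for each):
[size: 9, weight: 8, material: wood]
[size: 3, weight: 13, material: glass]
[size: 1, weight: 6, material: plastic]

A rule that fits every label: weight ≤ 14 AND size ≤ 4 — true of each 'In' example, false of each 'Out' one.

Out, In, In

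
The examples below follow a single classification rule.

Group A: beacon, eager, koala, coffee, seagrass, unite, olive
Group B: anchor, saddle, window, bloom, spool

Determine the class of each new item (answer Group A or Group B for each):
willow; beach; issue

'Group A' ⟺ has ≥ 3 vowels.
willow → 2 vowels → Group B. beach → 2 vowels → Group B. issue → 3 vowels → Group A.

Group B, Group B, Group A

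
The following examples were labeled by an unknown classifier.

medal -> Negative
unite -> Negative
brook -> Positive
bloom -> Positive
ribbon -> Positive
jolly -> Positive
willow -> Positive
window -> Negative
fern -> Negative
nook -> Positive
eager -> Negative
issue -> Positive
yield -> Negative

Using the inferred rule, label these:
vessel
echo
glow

The common property of the 'Positive' items is: has a double letter. No 'Negative' item has it.
vessel: 'ss' doubled, checks out → Positive. echo: no doubled letter, fails the rule → Negative. glow: no doubled letter, fails the rule → Negative.

Positive, Negative, Negative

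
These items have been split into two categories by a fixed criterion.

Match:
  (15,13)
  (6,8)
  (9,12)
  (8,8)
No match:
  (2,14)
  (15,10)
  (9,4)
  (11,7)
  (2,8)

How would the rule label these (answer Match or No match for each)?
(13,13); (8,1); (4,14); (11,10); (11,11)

Match, No match, No match, Match, Match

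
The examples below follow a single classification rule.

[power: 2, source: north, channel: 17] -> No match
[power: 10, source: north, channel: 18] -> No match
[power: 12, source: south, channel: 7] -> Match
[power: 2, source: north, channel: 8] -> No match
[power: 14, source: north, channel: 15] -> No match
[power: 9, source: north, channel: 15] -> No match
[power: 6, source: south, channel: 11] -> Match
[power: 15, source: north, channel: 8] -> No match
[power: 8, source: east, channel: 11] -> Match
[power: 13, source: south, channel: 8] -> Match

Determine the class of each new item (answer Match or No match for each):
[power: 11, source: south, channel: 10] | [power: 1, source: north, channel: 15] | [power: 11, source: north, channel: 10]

Match, No match, No match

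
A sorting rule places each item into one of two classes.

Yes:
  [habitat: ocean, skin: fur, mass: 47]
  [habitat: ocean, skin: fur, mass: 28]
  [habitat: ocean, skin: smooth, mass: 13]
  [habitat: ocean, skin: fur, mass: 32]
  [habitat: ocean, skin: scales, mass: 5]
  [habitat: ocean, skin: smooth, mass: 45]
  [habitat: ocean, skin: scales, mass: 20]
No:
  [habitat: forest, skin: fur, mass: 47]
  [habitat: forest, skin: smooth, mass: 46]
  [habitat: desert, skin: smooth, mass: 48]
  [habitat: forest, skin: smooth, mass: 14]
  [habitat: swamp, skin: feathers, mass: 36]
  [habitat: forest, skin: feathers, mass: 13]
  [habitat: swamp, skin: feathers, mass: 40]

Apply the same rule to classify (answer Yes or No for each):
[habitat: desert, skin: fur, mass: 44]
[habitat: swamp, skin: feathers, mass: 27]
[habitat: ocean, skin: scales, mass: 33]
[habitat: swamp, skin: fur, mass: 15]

The common property of the 'Yes' items is: habitat is ocean. No 'No' item has it.

No, No, Yes, No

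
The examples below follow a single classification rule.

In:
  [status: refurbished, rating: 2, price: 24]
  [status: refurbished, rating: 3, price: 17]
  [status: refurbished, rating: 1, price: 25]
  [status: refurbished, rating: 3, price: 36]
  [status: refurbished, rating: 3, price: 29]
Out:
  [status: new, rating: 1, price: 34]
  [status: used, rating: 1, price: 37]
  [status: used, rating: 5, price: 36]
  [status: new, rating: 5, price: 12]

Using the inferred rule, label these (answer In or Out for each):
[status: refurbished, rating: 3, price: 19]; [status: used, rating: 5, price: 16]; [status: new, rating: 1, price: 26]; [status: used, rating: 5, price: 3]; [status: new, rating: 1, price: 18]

All 'In' examples share one property — status is refurbished — and every 'Out' example lacks it.
[status: refurbished, rating: 3, price: 19]: status is refurbished — matches, so In.
[status: used, rating: 5, price: 16]: status is used — does not satisfy this, so Out.
[status: new, rating: 1, price: 26]: status is new — does not satisfy this, so Out.
[status: used, rating: 5, price: 3]: status is used — does not satisfy this, so Out.
[status: new, rating: 1, price: 18]: status is new — does not satisfy this, so Out.

In, Out, Out, Out, Out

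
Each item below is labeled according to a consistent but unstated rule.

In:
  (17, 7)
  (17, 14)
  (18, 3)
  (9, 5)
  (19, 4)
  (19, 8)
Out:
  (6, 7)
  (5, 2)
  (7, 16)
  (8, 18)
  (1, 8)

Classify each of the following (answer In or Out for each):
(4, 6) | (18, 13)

The classifier is using: first ≥ 9.
(4, 6): first 4 — does not pass, so Out.
(18, 13): first 18 — matches, so In.

Out, In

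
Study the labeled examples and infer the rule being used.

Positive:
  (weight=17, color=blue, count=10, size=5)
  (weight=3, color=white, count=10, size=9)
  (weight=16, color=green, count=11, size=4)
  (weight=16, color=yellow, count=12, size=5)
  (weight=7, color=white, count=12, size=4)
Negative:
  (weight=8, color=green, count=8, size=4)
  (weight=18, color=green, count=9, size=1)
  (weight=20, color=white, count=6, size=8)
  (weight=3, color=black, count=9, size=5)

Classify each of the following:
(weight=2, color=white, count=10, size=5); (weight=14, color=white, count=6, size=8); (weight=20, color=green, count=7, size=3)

Positive, Negative, Negative

One predicate separates the groups cleanly: count ≥ 10.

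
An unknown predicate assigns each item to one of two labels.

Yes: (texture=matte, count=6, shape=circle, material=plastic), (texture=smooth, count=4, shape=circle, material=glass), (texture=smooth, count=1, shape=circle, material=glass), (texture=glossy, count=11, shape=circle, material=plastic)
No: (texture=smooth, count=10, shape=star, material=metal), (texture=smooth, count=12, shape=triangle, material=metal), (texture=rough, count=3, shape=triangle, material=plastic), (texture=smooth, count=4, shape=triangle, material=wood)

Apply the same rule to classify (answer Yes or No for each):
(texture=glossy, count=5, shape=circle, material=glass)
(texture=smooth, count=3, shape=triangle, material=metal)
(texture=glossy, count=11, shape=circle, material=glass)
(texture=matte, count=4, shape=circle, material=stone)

Yes, No, Yes, Yes

The classifier is using: shape is circle.
Yes: (texture=glossy, count=5, shape=circle, material=glass), since shape is circle. No: (texture=smooth, count=3, shape=triangle, material=metal), since shape is triangle. Yes: (texture=glossy, count=11, shape=circle, material=glass), since shape is circle. Yes: (texture=matte, count=4, shape=circle, material=stone), since shape is circle.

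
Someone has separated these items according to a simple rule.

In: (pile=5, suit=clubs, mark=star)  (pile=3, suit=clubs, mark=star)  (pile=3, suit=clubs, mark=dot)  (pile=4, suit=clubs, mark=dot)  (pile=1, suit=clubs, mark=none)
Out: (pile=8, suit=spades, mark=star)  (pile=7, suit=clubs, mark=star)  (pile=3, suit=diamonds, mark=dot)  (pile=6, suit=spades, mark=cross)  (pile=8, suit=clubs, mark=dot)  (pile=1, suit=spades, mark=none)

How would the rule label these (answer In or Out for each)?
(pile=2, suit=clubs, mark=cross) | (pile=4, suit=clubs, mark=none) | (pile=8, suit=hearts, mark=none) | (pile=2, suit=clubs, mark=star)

In, In, Out, In

Every 'In' example satisfies: suit is clubs AND pile ≤ 5. None of the 'Out' examples do.
In: (pile=2, suit=clubs, mark=cross), since suit is clubs, pile = 2. In: (pile=4, suit=clubs, mark=none), since suit is clubs, pile = 4. Out: (pile=8, suit=hearts, mark=none), since suit is hearts, pile = 8. In: (pile=2, suit=clubs, mark=star), since suit is clubs, pile = 2.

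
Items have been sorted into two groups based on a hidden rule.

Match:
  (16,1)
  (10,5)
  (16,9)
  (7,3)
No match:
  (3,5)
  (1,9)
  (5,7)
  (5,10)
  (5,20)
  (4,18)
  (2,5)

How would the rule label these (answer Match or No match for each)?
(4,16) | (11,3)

The rule appears to be: first > second.

No match, Match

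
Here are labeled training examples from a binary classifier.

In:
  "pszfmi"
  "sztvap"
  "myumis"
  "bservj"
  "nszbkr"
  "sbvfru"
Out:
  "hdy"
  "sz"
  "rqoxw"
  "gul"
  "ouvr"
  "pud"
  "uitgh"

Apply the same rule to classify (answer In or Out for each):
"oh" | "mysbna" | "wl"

The classifier is using: length 6.
"oh" → length 2 → Out.
"mysbna" → length 6 → In.
"wl" → length 2 → Out.

Out, In, Out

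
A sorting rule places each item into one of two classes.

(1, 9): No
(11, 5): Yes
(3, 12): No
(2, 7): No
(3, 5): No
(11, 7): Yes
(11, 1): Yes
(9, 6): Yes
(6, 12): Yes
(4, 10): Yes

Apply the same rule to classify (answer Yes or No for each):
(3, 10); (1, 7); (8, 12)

No, No, Yes

Every 'Yes' example satisfies: first ≥ 4. None of the 'No' examples do.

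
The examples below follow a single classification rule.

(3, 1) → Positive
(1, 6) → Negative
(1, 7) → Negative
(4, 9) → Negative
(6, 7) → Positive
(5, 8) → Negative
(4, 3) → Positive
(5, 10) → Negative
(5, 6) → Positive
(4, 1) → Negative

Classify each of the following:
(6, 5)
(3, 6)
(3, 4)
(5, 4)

Rule: |first − second| ≤ 2. This holds for each 'Positive' example and fails for each 'Negative' one.
(6, 5): Positive (|6−5| = 1).
(3, 6): Negative (|3−6| = 3).
(3, 4): Positive (|3−4| = 1).
(5, 4): Positive (|5−4| = 1).

Positive, Negative, Positive, Positive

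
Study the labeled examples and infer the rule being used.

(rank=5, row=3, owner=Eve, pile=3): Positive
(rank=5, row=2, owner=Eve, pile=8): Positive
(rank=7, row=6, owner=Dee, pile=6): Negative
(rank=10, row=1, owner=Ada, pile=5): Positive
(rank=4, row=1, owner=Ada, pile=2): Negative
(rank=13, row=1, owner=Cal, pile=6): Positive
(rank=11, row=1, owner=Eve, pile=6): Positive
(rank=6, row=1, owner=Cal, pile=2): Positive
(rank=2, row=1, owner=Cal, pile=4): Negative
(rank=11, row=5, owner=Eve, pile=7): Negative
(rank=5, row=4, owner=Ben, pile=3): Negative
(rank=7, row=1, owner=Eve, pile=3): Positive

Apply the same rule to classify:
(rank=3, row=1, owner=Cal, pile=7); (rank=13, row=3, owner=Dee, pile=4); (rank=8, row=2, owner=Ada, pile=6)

Negative, Positive, Positive

Rule: row ≤ 3 AND rank ≥ 5. This holds for each 'Positive' example and fails for each 'Negative' one.
(rank=3, row=1, owner=Cal, pile=7) → row = 1, rank = 3 → Negative.
(rank=13, row=3, owner=Dee, pile=4) → row = 3, rank = 13 → Positive.
(rank=8, row=2, owner=Ada, pile=6) → row = 2, rank = 8 → Positive.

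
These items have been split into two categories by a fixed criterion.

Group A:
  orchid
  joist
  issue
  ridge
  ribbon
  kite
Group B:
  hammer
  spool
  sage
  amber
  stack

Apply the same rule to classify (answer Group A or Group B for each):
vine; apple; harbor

Group A, Group B, Group B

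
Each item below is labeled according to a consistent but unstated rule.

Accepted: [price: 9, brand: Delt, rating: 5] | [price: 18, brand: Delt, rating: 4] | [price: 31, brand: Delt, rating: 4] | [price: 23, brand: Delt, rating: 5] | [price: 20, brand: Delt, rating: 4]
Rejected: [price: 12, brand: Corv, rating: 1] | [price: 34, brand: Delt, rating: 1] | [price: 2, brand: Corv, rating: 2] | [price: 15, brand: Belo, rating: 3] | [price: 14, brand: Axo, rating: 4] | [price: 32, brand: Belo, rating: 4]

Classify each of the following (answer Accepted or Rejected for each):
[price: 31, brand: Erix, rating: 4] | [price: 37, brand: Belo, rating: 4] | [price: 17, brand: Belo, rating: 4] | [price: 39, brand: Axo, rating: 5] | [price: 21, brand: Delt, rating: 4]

Rule: brand is Delt AND price ≤ 31. This holds for each 'Accepted' example and fails for each 'Rejected' one.
[price: 31, brand: Erix, rating: 4] — brand is Erix, price = 31, hence Rejected. [price: 37, brand: Belo, rating: 4] — brand is Belo, price = 37, hence Rejected. [price: 17, brand: Belo, rating: 4] — brand is Belo, price = 17, hence Rejected. [price: 39, brand: Axo, rating: 5] — brand is Axo, price = 39, hence Rejected. [price: 21, brand: Delt, rating: 4] — brand is Delt, price = 21, hence Accepted.

Rejected, Rejected, Rejected, Rejected, Accepted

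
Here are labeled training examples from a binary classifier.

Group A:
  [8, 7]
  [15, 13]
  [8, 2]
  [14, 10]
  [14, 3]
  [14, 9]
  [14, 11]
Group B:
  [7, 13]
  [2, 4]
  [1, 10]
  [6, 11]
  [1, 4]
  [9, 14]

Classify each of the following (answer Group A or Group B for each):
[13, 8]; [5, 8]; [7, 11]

The rule appears to be: first > second.
[13, 8] — 13 > 8, hence Group A. [5, 8] — 5 < 8, hence Group B. [7, 11] — 7 < 11, hence Group B.

Group A, Group B, Group B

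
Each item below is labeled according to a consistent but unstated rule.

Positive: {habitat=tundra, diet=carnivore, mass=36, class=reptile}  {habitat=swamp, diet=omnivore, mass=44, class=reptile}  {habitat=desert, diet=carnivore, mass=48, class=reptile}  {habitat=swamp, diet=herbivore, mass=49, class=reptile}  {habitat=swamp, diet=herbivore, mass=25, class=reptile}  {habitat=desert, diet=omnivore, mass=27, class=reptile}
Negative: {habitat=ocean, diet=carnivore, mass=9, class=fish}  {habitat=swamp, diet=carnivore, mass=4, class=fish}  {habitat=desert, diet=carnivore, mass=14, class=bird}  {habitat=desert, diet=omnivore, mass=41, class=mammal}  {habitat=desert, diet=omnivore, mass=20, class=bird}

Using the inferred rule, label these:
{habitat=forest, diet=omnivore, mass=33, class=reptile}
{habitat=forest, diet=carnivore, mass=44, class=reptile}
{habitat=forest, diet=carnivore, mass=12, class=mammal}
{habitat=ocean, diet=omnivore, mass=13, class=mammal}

The common property of the 'Positive' items is: class is reptile. No 'Negative' item has it.

Positive, Positive, Negative, Negative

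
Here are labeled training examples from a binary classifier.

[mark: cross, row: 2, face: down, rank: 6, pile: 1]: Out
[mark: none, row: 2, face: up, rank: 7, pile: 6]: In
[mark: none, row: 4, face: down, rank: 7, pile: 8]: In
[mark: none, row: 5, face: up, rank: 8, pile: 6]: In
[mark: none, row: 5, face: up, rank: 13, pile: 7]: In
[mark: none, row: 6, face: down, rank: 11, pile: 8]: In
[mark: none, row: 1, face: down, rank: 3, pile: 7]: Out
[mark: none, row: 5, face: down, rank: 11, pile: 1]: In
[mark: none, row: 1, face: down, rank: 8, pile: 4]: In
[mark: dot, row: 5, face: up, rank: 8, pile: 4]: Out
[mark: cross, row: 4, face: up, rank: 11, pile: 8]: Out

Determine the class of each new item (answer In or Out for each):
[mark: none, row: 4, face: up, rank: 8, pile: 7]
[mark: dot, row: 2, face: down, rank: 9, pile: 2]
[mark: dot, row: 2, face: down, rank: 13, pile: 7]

In, Out, Out

The pattern is that an item is 'In' exactly when: mark is none AND rank ≥ 6.
[mark: none, row: 4, face: up, rank: 8, pile: 7] — mark is none, rank = 8, hence In. [mark: dot, row: 2, face: down, rank: 9, pile: 2] — mark is dot, rank = 9, hence Out. [mark: dot, row: 2, face: down, rank: 13, pile: 7] — mark is dot, rank = 13, hence Out.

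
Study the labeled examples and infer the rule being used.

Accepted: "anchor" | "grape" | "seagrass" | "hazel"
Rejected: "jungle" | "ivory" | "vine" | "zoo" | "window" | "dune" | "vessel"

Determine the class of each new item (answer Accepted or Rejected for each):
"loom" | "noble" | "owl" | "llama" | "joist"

Rejected, Rejected, Rejected, Accepted, Rejected

The common property of the 'Accepted' items is: contains 'a'. No 'Rejected' item has it.
"loom": no 'a' — fails this test, so Rejected.
"noble": no 'a' — fails this test, so Rejected.
"owl": no 'a' — fails this test, so Rejected.
"llama": has 'a' — meets the rule, so Accepted.
"joist": no 'a' — fails this test, so Rejected.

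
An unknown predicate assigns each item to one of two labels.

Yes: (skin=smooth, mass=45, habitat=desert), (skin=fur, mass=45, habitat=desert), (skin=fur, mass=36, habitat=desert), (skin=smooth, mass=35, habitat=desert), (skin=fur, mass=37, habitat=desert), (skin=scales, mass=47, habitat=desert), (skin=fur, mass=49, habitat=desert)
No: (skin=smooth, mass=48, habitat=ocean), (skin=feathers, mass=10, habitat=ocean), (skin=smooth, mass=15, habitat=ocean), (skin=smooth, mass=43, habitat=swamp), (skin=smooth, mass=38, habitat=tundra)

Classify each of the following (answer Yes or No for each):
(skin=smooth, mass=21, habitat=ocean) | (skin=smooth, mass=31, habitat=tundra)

Checking candidate rules against both groups, what survives is: habitat is desert.
(skin=smooth, mass=21, habitat=ocean): No (habitat is ocean).
(skin=smooth, mass=31, habitat=tundra): No (habitat is tundra).

No, No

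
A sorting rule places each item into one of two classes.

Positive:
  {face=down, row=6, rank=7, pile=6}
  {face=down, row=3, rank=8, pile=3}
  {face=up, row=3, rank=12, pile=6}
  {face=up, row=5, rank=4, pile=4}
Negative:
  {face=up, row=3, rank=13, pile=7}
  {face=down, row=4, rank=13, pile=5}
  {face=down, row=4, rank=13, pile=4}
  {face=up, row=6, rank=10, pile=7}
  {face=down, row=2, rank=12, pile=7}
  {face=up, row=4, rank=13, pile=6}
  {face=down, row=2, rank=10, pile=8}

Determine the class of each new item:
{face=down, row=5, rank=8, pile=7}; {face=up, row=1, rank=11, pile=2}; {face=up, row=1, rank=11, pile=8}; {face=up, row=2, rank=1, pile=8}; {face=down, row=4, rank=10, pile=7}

Negative, Positive, Negative, Negative, Negative

The classifier is using: rank ≤ 12 AND pile ≤ 6.
Negative: {face=down, row=5, rank=8, pile=7}, since rank = 8, pile = 7.
Positive: {face=up, row=1, rank=11, pile=2}, since rank = 11, pile = 2.
Negative: {face=up, row=1, rank=11, pile=8}, since rank = 11, pile = 8.
Negative: {face=up, row=2, rank=1, pile=8}, since rank = 1, pile = 8.
Negative: {face=down, row=4, rank=10, pile=7}, since rank = 10, pile = 7.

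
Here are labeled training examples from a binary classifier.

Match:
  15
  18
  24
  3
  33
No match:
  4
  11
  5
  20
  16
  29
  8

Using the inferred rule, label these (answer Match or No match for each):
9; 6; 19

The classifier is using: multiple of 3.
Match: 9, since 9 = 3·3. Match: 6, since 6 = 3·2. No match: 19, since 19 = 3·6 + 1.

Match, Match, No match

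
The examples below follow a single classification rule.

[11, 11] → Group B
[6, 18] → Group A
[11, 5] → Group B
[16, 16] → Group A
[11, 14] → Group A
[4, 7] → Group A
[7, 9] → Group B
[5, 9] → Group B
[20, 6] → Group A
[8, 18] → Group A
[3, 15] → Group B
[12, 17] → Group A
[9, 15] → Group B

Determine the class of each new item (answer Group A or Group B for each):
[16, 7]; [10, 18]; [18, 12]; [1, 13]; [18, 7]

Comparing the two groups points to one rule — product is even.
[16, 7]: 16·7 = 112 — fits, so Group A.
[10, 18]: 10·18 = 180 — fits, so Group A.
[18, 12]: 18·12 = 216 — fits, so Group A.
[1, 13]: 1·13 = 13 — fails this test, so Group B.
[18, 7]: 18·7 = 126 — fits, so Group A.

Group A, Group A, Group A, Group B, Group A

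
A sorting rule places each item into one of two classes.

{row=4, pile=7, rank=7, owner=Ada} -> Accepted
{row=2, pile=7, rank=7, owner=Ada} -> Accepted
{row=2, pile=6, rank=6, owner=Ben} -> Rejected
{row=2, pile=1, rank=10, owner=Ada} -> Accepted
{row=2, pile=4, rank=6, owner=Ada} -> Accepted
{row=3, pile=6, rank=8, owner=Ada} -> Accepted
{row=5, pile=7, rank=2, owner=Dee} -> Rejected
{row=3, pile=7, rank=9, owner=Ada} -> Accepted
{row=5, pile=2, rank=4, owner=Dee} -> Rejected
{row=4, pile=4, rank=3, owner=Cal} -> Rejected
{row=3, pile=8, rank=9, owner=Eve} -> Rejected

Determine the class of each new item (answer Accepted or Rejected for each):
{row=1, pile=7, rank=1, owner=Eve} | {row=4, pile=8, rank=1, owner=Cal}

The pattern is that an item is 'Accepted' exactly when: owner is Ada.
{row=1, pile=7, rank=1, owner=Eve}: Rejected (owner is Eve). {row=4, pile=8, rank=1, owner=Cal}: Rejected (owner is Cal).

Rejected, Rejected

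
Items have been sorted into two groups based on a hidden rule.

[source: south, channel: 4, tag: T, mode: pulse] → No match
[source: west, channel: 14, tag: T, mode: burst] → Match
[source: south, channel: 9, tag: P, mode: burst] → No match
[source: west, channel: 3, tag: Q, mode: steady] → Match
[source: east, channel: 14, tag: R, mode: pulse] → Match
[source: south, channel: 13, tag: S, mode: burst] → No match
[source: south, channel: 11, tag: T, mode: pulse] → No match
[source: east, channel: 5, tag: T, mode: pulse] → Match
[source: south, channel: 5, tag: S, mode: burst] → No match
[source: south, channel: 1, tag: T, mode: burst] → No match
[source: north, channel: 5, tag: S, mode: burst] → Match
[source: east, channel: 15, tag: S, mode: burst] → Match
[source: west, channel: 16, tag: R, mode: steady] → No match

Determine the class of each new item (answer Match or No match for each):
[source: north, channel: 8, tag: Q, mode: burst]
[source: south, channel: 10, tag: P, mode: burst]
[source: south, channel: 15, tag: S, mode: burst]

A rule that fits every label: source is not south AND channel ≤ 15 — true of each 'Match' example, false of each 'No match' one.
[source: north, channel: 8, tag: Q, mode: burst]: source is north, channel = 8 — qualifies, so Match.
[source: south, channel: 10, tag: P, mode: burst]: source is south, channel = 10 — doesn't match, so No match.
[source: south, channel: 15, tag: S, mode: burst]: source is south, channel = 15 — doesn't match, so No match.

Match, No match, No match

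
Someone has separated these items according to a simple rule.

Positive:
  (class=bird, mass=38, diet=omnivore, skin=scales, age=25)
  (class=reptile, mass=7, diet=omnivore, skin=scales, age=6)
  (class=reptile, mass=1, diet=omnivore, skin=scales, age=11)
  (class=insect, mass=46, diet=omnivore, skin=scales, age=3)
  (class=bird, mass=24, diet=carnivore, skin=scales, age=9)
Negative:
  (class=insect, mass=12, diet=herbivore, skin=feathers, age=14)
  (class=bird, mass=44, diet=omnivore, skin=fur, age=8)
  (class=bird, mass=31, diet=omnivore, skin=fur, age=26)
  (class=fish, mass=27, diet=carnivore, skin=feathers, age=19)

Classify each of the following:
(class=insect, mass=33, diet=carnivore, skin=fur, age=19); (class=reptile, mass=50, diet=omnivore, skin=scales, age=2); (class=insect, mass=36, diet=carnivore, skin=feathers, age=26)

Negative, Positive, Negative

The rule appears to be: skin is scales.
(class=insect, mass=33, diet=carnivore, skin=fur, age=19): Negative (skin is fur).
(class=reptile, mass=50, diet=omnivore, skin=scales, age=2): Positive (skin is scales).
(class=insect, mass=36, diet=carnivore, skin=feathers, age=26): Negative (skin is feathers).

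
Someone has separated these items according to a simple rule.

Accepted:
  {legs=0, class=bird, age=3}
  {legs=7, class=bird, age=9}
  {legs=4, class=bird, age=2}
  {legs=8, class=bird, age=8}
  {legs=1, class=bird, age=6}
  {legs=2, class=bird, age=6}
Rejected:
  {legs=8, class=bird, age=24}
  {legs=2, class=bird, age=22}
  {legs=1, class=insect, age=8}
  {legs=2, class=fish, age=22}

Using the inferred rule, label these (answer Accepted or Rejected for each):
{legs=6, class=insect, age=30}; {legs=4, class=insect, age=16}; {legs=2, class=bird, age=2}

Every 'Accepted' example satisfies: class is bird AND age ≤ 9. None of the 'Rejected' examples do.
{legs=6, class=insect, age=30} → class is insect, age = 30 → Rejected. {legs=4, class=insect, age=16} → class is insect, age = 16 → Rejected. {legs=2, class=bird, age=2} → class is bird, age = 2 → Accepted.

Rejected, Rejected, Accepted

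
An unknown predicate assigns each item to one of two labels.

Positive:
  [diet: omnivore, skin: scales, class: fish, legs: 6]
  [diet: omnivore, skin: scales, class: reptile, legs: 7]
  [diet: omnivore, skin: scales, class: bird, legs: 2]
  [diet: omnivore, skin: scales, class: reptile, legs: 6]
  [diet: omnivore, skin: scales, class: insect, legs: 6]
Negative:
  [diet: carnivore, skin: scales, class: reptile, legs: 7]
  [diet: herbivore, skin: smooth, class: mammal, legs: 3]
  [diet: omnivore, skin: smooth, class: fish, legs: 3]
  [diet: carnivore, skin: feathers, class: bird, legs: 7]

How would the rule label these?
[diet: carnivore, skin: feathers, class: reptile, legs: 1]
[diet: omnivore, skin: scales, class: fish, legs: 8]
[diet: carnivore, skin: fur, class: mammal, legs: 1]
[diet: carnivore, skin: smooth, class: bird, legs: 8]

Negative, Positive, Negative, Negative

The pattern is that an item is 'Positive' exactly when: skin is scales AND diet is omnivore.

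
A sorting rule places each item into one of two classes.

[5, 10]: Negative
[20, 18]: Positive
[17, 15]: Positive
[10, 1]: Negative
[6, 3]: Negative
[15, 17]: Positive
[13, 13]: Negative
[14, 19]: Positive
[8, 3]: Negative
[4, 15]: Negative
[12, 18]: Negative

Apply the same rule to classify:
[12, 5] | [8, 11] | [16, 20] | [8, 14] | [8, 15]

Negative, Negative, Positive, Negative, Negative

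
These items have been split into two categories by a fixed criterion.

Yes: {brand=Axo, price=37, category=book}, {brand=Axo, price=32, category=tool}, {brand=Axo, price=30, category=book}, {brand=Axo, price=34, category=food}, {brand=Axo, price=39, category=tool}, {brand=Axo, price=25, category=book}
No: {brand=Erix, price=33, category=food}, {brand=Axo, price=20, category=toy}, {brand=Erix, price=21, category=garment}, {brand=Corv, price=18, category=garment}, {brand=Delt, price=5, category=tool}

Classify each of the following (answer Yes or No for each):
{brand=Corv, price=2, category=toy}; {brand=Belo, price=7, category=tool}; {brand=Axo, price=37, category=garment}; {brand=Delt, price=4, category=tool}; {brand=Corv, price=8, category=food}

All 'Yes' examples share one property — brand is Axo AND price ≥ 21 — and every 'No' example lacks it.
{brand=Corv, price=2, category=toy} — brand is Corv, price = 2, hence No. {brand=Belo, price=7, category=tool} — brand is Belo, price = 7, hence No. {brand=Axo, price=37, category=garment} — brand is Axo, price = 37, hence Yes. {brand=Delt, price=4, category=tool} — brand is Delt, price = 4, hence No. {brand=Corv, price=8, category=food} — brand is Corv, price = 8, hence No.

No, No, Yes, No, No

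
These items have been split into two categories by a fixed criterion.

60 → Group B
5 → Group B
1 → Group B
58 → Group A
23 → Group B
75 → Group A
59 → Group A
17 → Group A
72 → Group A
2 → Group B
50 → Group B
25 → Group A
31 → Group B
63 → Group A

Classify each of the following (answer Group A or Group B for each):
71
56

Group A, Group A

One predicate separates the groups cleanly: digit sum ≥ 7.
Group A: 71, since digit sum 7+1 = 8.
Group A: 56, since digit sum 5+6 = 11.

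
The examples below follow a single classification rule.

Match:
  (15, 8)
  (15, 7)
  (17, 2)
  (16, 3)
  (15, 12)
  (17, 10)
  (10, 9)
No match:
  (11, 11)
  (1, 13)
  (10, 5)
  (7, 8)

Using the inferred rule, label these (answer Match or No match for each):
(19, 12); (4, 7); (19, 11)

Rule: first > second AND sum ≥ 19. This holds for each 'Match' example and fails for each 'No match' one.

Match, No match, Match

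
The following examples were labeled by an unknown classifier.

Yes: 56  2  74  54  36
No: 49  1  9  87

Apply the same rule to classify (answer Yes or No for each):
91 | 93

Every 'Yes' example satisfies: even. None of the 'No' examples do.

No, No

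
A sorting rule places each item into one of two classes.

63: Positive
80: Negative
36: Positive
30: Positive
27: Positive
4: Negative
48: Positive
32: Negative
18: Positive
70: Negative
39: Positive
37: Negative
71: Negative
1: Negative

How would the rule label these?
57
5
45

The rule appears to be: multiple of 3.
57: 57 = 3·19 — meets the rule, so Positive.
5: 5 = 3·1 + 2 — does not satisfy this, so Negative.
45: 45 = 3·15 — meets the rule, so Positive.

Positive, Negative, Positive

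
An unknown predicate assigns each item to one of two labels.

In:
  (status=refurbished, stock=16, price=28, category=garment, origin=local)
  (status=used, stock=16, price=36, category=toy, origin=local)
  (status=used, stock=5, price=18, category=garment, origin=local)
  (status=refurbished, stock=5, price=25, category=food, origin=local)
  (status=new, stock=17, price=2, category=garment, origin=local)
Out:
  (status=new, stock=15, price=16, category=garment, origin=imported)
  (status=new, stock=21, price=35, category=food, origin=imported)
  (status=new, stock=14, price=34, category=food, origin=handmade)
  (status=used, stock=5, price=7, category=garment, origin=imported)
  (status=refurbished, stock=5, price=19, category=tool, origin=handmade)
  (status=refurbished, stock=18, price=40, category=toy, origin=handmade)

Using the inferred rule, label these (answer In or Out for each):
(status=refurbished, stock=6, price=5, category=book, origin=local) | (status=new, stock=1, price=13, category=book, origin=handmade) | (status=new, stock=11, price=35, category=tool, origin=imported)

In, Out, Out

The common property of the 'In' items is: origin is local. No 'Out' item has it.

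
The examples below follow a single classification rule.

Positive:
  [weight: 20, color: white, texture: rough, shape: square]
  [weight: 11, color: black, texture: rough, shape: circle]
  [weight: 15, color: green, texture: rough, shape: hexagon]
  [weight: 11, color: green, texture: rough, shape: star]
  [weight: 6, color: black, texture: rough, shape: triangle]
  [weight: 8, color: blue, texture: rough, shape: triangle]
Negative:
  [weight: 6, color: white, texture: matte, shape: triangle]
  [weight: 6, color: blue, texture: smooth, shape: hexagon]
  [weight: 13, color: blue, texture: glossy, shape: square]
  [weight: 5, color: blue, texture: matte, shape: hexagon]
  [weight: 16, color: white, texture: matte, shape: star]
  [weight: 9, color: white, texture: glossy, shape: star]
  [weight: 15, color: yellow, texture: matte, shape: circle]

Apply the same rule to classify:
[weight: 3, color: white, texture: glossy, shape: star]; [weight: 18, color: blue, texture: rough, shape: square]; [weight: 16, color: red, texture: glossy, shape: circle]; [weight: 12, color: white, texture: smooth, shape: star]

Negative, Positive, Negative, Negative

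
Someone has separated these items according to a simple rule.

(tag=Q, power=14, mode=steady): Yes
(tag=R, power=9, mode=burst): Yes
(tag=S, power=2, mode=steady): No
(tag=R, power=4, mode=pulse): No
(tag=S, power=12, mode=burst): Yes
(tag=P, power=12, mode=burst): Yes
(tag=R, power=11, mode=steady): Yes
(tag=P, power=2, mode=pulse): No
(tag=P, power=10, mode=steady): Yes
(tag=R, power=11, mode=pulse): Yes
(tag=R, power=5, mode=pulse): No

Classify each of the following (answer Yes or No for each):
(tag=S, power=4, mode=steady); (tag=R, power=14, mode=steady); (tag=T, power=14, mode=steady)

All 'Yes' examples share one property — power ≥ 9 — and every 'No' example lacks it.
(tag=S, power=4, mode=steady): power = 4, does not satisfy this → No.
(tag=R, power=14, mode=steady): power = 14, satisfies this → Yes.
(tag=T, power=14, mode=steady): power = 14, satisfies this → Yes.

No, Yes, Yes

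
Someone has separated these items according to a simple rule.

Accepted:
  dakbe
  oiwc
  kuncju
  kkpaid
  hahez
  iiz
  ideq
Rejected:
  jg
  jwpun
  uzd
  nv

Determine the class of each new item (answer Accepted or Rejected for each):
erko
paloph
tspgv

The rule appears to be: has ≥ 2 vowels.

Accepted, Accepted, Rejected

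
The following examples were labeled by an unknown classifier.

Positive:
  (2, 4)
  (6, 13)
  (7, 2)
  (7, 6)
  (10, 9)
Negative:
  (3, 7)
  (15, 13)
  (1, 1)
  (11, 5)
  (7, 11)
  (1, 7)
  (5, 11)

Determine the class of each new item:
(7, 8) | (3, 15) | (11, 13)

Positive, Negative, Negative

The simplest hypothesis consistent with all the labels is: product is even.
(7, 8) → 7·8 = 56 → Positive. (3, 15) → 3·15 = 45 → Negative. (11, 13) → 11·13 = 143 → Negative.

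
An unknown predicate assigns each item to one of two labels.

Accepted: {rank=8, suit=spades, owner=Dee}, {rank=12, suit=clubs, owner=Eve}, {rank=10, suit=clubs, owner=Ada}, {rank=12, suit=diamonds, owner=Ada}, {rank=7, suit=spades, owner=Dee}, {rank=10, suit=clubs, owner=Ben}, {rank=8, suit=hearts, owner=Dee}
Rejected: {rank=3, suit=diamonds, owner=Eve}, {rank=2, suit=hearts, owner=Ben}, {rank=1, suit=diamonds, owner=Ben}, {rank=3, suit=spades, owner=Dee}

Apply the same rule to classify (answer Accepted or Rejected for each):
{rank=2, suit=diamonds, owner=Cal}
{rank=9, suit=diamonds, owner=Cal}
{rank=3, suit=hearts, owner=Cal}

The classifier is using: rank ≥ 7.
{rank=2, suit=diamonds, owner=Cal} → rank = 2 → Rejected. {rank=9, suit=diamonds, owner=Cal} → rank = 9 → Accepted. {rank=3, suit=hearts, owner=Cal} → rank = 3 → Rejected.

Rejected, Accepted, Rejected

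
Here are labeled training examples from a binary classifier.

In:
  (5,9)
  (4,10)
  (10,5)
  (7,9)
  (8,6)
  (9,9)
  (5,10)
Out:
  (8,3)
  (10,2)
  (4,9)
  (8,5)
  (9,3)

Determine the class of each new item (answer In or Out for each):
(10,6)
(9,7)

The pattern is that an item is 'In' exactly when: sum ≥ 14.
(10,6) — 10+6 = 16, hence In.
(9,7) — 9+7 = 16, hence In.

In, In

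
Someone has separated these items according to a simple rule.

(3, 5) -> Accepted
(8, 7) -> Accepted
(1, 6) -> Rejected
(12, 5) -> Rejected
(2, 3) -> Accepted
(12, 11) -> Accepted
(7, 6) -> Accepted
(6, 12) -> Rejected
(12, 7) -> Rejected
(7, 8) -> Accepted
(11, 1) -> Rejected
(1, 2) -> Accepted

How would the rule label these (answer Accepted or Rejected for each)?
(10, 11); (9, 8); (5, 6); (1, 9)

Accepted, Accepted, Accepted, Rejected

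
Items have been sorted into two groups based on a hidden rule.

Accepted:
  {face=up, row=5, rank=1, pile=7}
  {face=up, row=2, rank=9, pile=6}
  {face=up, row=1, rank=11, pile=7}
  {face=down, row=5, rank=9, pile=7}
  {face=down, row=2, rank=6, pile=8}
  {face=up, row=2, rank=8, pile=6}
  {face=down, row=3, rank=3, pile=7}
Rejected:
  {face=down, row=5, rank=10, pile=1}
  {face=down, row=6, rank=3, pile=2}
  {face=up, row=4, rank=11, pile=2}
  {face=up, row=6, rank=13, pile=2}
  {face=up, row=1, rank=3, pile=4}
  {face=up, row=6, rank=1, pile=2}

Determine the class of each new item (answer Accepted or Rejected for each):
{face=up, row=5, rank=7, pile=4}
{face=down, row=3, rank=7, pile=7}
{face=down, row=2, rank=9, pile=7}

Rule: pile ≥ 6. This holds for each 'Accepted' example and fails for each 'Rejected' one.
{face=up, row=5, rank=7, pile=4}: Rejected (pile = 4).
{face=down, row=3, rank=7, pile=7}: Accepted (pile = 7).
{face=down, row=2, rank=9, pile=7}: Accepted (pile = 7).

Rejected, Accepted, Accepted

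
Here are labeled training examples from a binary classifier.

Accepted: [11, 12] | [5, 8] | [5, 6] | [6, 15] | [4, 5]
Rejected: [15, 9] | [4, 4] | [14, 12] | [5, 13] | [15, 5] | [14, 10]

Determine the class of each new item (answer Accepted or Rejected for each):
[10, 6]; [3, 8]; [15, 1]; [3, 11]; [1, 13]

Comparing the two groups points to one rule — sum is odd.

Rejected, Accepted, Rejected, Rejected, Rejected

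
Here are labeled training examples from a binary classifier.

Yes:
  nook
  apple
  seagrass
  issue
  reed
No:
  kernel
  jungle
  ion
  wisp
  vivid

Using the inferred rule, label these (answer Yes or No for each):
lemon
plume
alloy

No, No, Yes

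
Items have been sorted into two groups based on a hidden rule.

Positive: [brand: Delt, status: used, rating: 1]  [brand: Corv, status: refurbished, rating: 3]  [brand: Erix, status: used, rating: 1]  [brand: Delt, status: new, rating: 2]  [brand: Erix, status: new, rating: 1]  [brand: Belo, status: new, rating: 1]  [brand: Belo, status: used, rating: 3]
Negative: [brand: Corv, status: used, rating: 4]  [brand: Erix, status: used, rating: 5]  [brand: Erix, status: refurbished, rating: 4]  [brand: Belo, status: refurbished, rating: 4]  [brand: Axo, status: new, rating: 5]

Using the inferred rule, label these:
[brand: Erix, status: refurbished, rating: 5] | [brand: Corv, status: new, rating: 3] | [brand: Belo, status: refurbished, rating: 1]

Negative, Positive, Positive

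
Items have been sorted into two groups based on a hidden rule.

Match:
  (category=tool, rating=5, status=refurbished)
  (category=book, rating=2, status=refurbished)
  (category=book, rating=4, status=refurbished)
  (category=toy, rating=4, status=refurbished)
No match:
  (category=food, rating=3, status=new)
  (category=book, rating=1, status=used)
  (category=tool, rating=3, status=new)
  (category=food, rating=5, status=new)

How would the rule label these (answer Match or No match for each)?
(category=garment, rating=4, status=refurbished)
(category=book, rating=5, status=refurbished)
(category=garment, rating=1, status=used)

Match, Match, No match

The classifier is using: status is refurbished.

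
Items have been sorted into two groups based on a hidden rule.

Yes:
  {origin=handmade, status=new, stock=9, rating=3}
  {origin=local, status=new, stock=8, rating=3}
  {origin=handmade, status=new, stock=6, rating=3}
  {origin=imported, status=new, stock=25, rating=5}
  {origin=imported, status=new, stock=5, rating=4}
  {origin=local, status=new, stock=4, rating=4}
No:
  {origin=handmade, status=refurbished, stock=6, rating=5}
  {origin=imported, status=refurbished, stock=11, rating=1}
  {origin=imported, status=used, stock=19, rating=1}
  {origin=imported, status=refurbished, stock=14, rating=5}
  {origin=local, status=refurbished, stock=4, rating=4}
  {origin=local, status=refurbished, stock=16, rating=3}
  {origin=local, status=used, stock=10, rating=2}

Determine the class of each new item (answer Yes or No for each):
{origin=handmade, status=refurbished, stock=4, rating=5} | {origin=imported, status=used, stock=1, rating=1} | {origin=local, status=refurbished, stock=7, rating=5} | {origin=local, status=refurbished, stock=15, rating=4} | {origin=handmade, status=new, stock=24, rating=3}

No, No, No, No, Yes

The pattern is that an item is 'Yes' exactly when: status is new.
{origin=handmade, status=refurbished, stock=4, rating=5}: status is refurbished — fails the rule, so No. {origin=imported, status=used, stock=1, rating=1}: status is used — fails the rule, so No. {origin=local, status=refurbished, stock=7, rating=5}: status is refurbished — fails the rule, so No. {origin=local, status=refurbished, stock=15, rating=4}: status is refurbished — fails the rule, so No. {origin=handmade, status=new, stock=24, rating=3}: status is new — has this property, so Yes.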